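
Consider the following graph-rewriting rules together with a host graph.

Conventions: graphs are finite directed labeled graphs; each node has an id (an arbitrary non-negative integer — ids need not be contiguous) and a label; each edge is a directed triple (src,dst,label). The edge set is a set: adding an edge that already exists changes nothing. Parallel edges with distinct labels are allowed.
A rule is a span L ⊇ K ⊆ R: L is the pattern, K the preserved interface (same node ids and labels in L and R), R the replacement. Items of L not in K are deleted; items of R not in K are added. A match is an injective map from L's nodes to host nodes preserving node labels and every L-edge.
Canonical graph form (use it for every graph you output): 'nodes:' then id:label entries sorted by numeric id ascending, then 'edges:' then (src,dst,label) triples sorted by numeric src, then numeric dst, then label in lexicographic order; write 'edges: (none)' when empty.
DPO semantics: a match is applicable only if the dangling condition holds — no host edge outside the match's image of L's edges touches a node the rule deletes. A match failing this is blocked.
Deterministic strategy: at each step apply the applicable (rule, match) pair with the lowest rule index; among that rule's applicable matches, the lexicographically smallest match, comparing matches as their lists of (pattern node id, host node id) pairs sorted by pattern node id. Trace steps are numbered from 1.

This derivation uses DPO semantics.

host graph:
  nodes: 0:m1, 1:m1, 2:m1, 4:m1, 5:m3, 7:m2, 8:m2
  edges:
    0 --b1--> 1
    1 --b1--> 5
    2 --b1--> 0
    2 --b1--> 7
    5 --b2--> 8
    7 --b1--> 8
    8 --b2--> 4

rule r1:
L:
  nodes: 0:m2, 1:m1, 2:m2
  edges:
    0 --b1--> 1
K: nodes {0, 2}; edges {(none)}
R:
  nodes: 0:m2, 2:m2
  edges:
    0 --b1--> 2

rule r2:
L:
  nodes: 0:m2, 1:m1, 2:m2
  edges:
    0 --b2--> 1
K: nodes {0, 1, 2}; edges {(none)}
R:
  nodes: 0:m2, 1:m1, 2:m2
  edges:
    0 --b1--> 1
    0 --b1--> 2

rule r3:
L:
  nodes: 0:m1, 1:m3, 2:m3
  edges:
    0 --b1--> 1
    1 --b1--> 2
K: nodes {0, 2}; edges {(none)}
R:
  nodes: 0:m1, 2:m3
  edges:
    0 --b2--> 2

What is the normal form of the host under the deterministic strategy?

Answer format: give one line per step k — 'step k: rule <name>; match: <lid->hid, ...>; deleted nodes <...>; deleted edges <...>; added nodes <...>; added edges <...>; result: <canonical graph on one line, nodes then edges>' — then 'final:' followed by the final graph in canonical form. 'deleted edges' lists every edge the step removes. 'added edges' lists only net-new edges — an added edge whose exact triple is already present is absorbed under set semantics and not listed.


step 1: rule r2; match: 0->8, 1->4, 2->7; deleted nodes (none); deleted edges (8,4,b2); added nodes (none); added edges (8,4,b1); (8,7,b1); result: nodes: 0:m1, 1:m1, 2:m1, 4:m1, 5:m3, 7:m2, 8:m2 edges: (0,1,b1); (1,5,b1); (2,0,b1); (2,7,b1); (5,8,b2); (7,8,b1); (8,4,b1); (8,7,b1)
step 2: rule r1; match: 0->8, 1->4, 2->7; deleted nodes 4; deleted edges (8,4,b1); added nodes (none); added edges (none); result: nodes: 0:m1, 1:m1, 2:m1, 5:m3, 7:m2, 8:m2 edges: (0,1,b1); (1,5,b1); (2,0,b1); (2,7,b1); (5,8,b2); (7,8,b1); (8,7,b1)
final:
nodes: 0:m1, 1:m1, 2:m1, 5:m3, 7:m2, 8:m2
edges: (0,1,b1); (1,5,b1); (2,0,b1); (2,7,b1); (5,8,b2); (7,8,b1); (8,7,b1)


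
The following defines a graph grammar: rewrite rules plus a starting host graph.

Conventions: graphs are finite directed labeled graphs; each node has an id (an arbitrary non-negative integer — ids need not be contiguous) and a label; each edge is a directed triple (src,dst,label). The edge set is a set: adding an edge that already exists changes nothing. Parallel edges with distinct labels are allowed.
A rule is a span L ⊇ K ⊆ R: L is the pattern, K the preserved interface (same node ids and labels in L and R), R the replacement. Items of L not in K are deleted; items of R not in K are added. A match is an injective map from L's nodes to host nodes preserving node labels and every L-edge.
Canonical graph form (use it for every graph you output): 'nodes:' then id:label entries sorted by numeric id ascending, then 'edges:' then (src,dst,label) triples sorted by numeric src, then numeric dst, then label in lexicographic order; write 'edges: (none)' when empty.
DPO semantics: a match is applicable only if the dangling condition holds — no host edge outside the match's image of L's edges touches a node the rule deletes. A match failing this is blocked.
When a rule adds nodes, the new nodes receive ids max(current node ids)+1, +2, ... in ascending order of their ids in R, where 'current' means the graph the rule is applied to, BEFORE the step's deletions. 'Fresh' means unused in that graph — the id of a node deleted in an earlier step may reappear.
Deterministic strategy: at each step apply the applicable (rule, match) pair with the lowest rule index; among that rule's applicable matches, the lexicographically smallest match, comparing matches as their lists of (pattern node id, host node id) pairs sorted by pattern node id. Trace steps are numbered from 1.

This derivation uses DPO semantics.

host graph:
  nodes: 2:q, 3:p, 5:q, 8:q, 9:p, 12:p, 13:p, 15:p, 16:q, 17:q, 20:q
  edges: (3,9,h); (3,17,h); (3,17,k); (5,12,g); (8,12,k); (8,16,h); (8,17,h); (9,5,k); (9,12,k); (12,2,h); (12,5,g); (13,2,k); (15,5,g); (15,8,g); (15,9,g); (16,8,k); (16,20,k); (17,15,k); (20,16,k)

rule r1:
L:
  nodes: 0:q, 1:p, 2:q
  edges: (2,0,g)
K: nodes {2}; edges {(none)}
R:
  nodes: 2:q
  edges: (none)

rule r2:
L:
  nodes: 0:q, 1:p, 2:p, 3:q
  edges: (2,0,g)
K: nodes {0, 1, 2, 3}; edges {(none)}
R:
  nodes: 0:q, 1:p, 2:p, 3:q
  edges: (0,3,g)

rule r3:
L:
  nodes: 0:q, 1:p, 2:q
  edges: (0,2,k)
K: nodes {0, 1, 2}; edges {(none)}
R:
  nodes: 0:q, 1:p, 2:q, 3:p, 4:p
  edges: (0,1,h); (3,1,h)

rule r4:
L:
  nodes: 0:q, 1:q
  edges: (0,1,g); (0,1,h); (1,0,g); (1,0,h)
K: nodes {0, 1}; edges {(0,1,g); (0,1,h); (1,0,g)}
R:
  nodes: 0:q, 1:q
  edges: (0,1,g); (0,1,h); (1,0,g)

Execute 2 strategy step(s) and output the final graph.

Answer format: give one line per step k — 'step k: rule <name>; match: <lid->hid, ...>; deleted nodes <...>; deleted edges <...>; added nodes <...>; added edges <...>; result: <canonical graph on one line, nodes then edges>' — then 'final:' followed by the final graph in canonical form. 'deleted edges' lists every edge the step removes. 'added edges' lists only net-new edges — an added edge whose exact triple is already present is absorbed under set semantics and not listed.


step 1: rule r2; match: 0->5, 1->3, 2->12, 3->2; deleted nodes (none); deleted edges (12,5,g); added nodes (none); added edges (5,2,g); result: nodes: 2:q, 3:p, 5:q, 8:q, 9:p, 12:p, 13:p, 15:p, 16:q, 17:q, 20:q edges: (3,9,h); (3,17,h); (3,17,k); (5,2,g); (5,12,g); (8,12,k); (8,16,h); (8,17,h); (9,5,k); (9,12,k); (12,2,h); (13,2,k); (15,5,g); (15,8,g); (15,9,g); (16,8,k); (16,20,k); (17,15,k); (20,16,k)
step 2: rule r2; match: 0->5, 1->3, 2->15, 3->2; deleted nodes (none); deleted edges (15,5,g); added nodes (none); added edges (none); result: nodes: 2:q, 3:p, 5:q, 8:q, 9:p, 12:p, 13:p, 15:p, 16:q, 17:q, 20:q edges: (3,9,h); (3,17,h); (3,17,k); (5,2,g); (5,12,g); (8,12,k); (8,16,h); (8,17,h); (9,5,k); (9,12,k); (12,2,h); (13,2,k); (15,8,g); (15,9,g); (16,8,k); (16,20,k); (17,15,k); (20,16,k)
final:
nodes: 2:q, 3:p, 5:q, 8:q, 9:p, 12:p, 13:p, 15:p, 16:q, 17:q, 20:q
edges: (3,9,h); (3,17,h); (3,17,k); (5,2,g); (5,12,g); (8,12,k); (8,16,h); (8,17,h); (9,5,k); (9,12,k); (12,2,h); (13,2,k); (15,8,g); (15,9,g); (16,8,k); (16,20,k); (17,15,k); (20,16,k)


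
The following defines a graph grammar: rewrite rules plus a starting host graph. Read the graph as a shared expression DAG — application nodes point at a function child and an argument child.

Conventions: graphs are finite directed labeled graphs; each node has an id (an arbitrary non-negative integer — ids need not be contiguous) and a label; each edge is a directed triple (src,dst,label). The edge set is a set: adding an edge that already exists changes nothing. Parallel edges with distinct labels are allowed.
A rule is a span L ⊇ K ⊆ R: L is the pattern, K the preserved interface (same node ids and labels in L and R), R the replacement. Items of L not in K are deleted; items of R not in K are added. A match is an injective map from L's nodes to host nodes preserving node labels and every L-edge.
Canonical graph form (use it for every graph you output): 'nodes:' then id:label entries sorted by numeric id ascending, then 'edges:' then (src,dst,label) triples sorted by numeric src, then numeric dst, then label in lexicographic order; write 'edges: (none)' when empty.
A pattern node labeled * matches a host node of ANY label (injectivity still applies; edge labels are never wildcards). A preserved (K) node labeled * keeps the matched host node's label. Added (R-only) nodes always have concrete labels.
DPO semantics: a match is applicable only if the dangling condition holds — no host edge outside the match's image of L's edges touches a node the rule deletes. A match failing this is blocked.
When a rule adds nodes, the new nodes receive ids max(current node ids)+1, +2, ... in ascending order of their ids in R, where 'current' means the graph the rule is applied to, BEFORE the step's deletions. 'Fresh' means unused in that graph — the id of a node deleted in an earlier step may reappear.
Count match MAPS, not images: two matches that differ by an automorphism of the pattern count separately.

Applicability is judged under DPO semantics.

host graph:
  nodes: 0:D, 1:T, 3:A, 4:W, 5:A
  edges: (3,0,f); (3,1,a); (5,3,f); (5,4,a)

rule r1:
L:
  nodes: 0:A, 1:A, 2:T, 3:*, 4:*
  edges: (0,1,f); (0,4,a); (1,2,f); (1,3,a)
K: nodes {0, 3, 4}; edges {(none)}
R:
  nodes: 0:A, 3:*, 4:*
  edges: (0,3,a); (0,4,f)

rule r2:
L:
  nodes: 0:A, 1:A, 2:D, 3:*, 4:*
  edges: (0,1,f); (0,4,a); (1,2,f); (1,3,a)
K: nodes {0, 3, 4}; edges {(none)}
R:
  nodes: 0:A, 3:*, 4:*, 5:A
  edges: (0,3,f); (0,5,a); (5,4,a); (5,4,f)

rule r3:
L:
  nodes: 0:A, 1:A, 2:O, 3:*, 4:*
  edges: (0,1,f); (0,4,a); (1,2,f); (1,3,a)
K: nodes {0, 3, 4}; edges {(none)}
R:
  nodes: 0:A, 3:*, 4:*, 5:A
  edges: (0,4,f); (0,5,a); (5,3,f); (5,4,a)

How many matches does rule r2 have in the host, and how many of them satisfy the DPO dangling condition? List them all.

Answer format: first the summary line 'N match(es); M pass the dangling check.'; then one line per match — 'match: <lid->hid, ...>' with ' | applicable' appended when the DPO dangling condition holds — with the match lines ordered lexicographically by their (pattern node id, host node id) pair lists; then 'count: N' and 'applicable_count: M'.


1 match(es); 1 pass the dangling check.
match: 0->5, 1->3, 2->0, 3->1, 4->4 | applicable
count: 1
applicable_count: 1


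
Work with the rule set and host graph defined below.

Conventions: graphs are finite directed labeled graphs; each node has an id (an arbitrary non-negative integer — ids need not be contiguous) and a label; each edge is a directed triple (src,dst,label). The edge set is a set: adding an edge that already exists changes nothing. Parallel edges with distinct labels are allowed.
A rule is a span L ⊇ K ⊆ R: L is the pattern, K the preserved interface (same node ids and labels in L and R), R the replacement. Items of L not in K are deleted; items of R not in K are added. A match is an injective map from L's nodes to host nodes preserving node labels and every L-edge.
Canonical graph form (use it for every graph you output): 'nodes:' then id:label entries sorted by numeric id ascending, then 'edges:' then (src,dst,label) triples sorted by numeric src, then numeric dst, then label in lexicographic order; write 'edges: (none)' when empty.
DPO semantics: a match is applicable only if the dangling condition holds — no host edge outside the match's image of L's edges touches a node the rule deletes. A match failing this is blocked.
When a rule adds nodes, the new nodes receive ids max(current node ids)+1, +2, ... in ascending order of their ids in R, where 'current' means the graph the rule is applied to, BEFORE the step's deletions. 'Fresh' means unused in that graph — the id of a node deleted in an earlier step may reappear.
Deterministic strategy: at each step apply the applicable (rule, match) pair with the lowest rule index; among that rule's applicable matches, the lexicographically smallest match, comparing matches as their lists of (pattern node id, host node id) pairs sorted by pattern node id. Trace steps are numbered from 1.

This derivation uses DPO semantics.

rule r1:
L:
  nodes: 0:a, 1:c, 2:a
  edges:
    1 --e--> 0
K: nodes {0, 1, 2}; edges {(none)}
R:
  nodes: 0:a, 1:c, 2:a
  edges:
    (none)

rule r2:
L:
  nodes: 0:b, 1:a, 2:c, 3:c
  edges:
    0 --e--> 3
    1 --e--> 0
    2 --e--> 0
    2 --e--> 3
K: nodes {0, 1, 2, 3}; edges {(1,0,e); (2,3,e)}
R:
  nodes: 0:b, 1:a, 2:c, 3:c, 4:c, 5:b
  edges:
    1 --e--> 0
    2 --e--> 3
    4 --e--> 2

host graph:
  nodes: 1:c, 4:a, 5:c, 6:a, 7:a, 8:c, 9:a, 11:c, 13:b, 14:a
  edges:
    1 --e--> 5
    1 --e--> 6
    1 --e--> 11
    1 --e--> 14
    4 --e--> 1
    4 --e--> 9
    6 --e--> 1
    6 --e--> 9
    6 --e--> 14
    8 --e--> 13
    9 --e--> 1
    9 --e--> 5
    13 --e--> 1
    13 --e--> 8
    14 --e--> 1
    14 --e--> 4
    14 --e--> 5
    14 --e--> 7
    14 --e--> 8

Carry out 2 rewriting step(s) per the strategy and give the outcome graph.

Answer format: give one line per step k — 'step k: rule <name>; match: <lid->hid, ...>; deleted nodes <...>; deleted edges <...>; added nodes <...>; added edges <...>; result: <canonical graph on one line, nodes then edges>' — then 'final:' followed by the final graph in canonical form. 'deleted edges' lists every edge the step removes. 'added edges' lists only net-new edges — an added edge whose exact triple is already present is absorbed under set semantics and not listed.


step 1: rule r1; match: 0->6, 1->1, 2->4; deleted nodes (none); deleted edges (1,6,e); added nodes (none); added edges (none); result: nodes: 1:c, 4:a, 5:c, 6:a, 7:a, 8:c, 9:a, 11:c, 13:b, 14:a edges: (1,5,e); (1,11,e); (1,14,e); (4,1,e); (4,9,e); (6,1,e); (6,9,e); (6,14,e); (8,13,e); (9,1,e); (9,5,e); (13,1,e); (13,8,e); (14,1,e); (14,4,e); (14,5,e); (14,7,e); (14,8,e)
step 2: rule r1; match: 0->14, 1->1, 2->4; deleted nodes (none); deleted edges (1,14,e); added nodes (none); added edges (none); result: nodes: 1:c, 4:a, 5:c, 6:a, 7:a, 8:c, 9:a, 11:c, 13:b, 14:a edges: (1,5,e); (1,11,e); (4,1,e); (4,9,e); (6,1,e); (6,9,e); (6,14,e); (8,13,e); (9,1,e); (9,5,e); (13,1,e); (13,8,e); (14,1,e); (14,4,e); (14,5,e); (14,7,e); (14,8,e)
final:
nodes: 1:c, 4:a, 5:c, 6:a, 7:a, 8:c, 9:a, 11:c, 13:b, 14:a
edges: (1,5,e); (1,11,e); (4,1,e); (4,9,e); (6,1,e); (6,9,e); (6,14,e); (8,13,e); (9,1,e); (9,5,e); (13,1,e); (13,8,e); (14,1,e); (14,4,e); (14,5,e); (14,7,e); (14,8,e)


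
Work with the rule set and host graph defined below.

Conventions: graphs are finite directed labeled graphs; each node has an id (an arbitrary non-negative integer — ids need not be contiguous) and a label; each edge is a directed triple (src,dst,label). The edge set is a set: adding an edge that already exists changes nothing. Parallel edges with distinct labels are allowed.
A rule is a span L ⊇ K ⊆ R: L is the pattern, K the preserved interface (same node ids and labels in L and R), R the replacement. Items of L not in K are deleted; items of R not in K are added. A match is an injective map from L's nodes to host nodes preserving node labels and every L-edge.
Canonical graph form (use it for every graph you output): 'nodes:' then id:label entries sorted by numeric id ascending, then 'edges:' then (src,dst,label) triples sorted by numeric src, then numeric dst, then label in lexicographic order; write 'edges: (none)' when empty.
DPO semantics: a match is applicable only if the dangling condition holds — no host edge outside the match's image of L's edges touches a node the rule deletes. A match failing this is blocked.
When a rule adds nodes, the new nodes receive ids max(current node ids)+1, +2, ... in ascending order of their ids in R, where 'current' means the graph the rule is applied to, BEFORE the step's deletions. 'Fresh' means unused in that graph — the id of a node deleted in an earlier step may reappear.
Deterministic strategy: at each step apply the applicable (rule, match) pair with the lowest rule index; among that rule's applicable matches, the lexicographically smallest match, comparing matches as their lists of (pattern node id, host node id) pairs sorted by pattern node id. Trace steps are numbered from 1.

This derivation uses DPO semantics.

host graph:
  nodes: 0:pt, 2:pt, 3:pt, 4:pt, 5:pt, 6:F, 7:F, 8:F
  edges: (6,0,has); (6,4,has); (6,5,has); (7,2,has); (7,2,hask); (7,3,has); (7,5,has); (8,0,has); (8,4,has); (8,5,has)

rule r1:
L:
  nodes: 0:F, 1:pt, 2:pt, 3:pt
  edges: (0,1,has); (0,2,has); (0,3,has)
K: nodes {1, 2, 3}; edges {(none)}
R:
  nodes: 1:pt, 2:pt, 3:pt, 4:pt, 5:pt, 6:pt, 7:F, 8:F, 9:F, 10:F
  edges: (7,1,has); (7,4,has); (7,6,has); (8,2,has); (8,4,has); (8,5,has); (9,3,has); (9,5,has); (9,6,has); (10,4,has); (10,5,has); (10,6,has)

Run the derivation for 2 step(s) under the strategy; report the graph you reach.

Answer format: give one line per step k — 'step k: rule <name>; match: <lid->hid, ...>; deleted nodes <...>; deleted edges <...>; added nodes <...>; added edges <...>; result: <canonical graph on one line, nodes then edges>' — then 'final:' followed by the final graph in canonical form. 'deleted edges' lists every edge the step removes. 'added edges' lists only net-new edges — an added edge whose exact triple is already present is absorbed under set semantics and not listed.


step 1: rule r1; match: 0->6, 1->0, 2->4, 3->5; deleted nodes 6; deleted edges (6,0,has); (6,4,has); (6,5,has); added nodes 9, 10, 11, 12, 13, 14, 15; added edges (12,0,has); (12,9,has); (12,11,has); (13,4,has); (13,9,has); (13,10,has); (14,5,has); (14,10,has); (14,11,has); (15,9,has); (15,10,has); (15,11,has); result: nodes: 0:pt, 2:pt, 3:pt, 4:pt, 5:pt, 7:F, 8:F, 9:pt, 10:pt, 11:pt, 12:F, 13:F, 14:F, 15:F edges: (7,2,has); (7,2,hask); (7,3,has); (7,5,has); (8,0,has); (8,4,has); (8,5,has); (12,0,has); (12,9,has); (12,11,has); (13,4,has); (13,9,has); (13,10,has); (14,5,has); (14,10,has); (14,11,has); (15,9,has); (15,10,has); (15,11,has)
step 2: rule r1; match: 0->8, 1->0, 2->4, 3->5; deleted nodes 8; deleted edges (8,0,has); (8,4,has); (8,5,has); added nodes 16, 17, 18, 19, 20, 21, 22; added edges (19,0,has); (19,16,has); (19,18,has); (20,4,has); (20,16,has); (20,17,has); (21,5,has); (21,17,has); (21,18,has); (22,16,has); (22,17,has); (22,18,has); result: nodes: 0:pt, 2:pt, 3:pt, 4:pt, 5:pt, 7:F, 9:pt, 10:pt, 11:pt, 12:F, 13:F, 14:F, 15:F, 16:pt, 17:pt, 18:pt, 19:F, 20:F, 21:F, 22:F edges: (7,2,has); (7,2,hask); (7,3,has); (7,5,has); (12,0,has); (12,9,has); (12,11,has); (13,4,has); (13,9,has); (13,10,has); (14,5,has); (14,10,has); (14,11,has); (15,9,has); (15,10,has); (15,11,has); (19,0,has); (19,16,has); (19,18,has); (20,4,has); (20,16,has); (20,17,has); (21,5,has); (21,17,has); (21,18,has); (22,16,has); (22,17,has); (22,18,has)
final:
nodes: 0:pt, 2:pt, 3:pt, 4:pt, 5:pt, 7:F, 9:pt, 10:pt, 11:pt, 12:F, 13:F, 14:F, 15:F, 16:pt, 17:pt, 18:pt, 19:F, 20:F, 21:F, 22:F
edges: (7,2,has); (7,2,hask); (7,3,has); (7,5,has); (12,0,has); (12,9,has); (12,11,has); (13,4,has); (13,9,has); (13,10,has); (14,5,has); (14,10,has); (14,11,has); (15,9,has); (15,10,has); (15,11,has); (19,0,has); (19,16,has); (19,18,has); (20,4,has); (20,16,has); (20,17,has); (21,5,has); (21,17,has); (21,18,has); (22,16,has); (22,17,has); (22,18,has)


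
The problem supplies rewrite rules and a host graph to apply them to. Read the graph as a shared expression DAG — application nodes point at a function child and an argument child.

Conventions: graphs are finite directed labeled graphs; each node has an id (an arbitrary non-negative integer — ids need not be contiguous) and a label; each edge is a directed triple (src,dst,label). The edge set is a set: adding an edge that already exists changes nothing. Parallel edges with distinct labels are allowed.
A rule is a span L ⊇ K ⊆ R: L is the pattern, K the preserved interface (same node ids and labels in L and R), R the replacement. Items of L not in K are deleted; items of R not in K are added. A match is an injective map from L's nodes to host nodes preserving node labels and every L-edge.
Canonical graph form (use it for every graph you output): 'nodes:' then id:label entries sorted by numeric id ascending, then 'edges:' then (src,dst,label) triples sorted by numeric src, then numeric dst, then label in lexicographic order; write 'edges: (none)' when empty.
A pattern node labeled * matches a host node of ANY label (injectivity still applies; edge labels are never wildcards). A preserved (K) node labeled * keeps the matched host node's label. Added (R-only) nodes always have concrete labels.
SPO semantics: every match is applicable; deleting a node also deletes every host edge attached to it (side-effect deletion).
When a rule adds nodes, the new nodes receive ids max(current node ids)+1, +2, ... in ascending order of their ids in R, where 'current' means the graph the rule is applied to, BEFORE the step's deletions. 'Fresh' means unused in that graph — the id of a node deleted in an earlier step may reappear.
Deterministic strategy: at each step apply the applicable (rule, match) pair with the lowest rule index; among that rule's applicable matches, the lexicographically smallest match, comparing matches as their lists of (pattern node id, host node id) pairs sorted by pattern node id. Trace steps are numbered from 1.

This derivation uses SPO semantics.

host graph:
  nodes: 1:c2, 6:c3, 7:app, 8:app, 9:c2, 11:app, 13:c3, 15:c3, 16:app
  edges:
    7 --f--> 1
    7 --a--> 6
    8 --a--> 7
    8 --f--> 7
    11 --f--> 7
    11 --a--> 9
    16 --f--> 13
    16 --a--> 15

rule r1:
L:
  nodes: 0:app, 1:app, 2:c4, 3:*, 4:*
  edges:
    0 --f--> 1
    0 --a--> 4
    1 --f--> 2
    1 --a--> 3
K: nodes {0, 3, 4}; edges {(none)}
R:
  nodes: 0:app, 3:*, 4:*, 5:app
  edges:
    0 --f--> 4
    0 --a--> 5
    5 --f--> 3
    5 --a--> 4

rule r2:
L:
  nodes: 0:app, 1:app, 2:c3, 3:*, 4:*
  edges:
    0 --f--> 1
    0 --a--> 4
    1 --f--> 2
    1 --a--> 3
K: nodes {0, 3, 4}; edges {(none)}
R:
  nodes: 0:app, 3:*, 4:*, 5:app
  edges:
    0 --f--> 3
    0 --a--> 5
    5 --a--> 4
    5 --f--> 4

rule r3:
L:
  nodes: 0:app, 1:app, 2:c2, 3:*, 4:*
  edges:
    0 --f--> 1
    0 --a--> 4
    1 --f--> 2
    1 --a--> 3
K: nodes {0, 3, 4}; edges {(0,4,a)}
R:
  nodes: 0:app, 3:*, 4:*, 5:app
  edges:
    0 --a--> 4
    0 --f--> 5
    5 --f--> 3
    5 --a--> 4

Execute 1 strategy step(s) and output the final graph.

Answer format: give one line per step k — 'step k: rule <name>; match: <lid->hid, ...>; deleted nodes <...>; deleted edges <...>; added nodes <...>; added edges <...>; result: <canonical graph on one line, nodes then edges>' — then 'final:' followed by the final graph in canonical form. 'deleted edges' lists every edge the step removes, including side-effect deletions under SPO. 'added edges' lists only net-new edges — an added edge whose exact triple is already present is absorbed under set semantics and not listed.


step 1: rule r3; match: 0->11, 1->7, 2->1, 3->6, 4->9; deleted nodes 1, 7; deleted edges (7,1,f); (7,6,a); (8,7,a); (8,7,f); (11,7,f); added nodes 17; added edges (11,17,f); (17,6,f); (17,9,a); result: nodes: 6:c3, 8:app, 9:c2, 11:app, 13:c3, 15:c3, 16:app, 17:app edges: (11,9,a); (11,17,f); (16,13,f); (16,15,a); (17,6,f); (17,9,a)
final:
nodes: 6:c3, 8:app, 9:c2, 11:app, 13:c3, 15:c3, 16:app, 17:app
edges: (11,9,a); (11,17,f); (16,13,f); (16,15,a); (17,6,f); (17,9,a)


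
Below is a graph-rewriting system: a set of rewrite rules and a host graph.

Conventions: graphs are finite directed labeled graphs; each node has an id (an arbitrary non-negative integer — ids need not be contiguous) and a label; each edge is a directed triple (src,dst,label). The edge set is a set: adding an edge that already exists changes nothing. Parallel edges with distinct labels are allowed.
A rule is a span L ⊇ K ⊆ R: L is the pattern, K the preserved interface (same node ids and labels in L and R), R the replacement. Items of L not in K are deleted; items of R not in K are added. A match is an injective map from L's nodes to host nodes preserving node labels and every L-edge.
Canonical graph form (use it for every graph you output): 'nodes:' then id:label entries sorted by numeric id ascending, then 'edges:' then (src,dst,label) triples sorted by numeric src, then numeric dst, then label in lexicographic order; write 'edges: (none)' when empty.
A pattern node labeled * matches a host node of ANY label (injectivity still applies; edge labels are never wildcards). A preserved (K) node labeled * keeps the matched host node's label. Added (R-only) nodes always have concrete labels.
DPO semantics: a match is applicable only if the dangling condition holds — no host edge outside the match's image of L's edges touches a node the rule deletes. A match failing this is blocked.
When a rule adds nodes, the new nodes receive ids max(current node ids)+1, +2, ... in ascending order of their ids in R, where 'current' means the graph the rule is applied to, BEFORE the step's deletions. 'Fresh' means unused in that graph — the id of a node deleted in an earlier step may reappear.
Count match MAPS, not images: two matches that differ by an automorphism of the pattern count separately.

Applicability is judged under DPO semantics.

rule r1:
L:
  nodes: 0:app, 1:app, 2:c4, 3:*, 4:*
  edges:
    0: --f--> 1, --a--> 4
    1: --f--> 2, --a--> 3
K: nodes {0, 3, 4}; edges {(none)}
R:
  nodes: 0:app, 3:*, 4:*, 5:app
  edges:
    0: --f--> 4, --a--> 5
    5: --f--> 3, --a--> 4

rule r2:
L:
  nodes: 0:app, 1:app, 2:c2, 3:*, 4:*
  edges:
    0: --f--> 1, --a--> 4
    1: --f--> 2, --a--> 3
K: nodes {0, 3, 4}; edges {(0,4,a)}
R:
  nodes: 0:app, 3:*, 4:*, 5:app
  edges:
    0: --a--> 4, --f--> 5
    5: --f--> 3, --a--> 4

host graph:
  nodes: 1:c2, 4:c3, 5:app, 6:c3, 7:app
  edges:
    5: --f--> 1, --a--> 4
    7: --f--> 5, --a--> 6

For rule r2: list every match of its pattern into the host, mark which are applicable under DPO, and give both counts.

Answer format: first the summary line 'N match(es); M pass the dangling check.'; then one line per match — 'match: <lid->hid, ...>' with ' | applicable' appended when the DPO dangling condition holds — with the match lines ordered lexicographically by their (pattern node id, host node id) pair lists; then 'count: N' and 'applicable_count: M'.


1 match(es); 1 pass the dangling check.
match: 0->7, 1->5, 2->1, 3->4, 4->6 | applicable
count: 1
applicable_count: 1


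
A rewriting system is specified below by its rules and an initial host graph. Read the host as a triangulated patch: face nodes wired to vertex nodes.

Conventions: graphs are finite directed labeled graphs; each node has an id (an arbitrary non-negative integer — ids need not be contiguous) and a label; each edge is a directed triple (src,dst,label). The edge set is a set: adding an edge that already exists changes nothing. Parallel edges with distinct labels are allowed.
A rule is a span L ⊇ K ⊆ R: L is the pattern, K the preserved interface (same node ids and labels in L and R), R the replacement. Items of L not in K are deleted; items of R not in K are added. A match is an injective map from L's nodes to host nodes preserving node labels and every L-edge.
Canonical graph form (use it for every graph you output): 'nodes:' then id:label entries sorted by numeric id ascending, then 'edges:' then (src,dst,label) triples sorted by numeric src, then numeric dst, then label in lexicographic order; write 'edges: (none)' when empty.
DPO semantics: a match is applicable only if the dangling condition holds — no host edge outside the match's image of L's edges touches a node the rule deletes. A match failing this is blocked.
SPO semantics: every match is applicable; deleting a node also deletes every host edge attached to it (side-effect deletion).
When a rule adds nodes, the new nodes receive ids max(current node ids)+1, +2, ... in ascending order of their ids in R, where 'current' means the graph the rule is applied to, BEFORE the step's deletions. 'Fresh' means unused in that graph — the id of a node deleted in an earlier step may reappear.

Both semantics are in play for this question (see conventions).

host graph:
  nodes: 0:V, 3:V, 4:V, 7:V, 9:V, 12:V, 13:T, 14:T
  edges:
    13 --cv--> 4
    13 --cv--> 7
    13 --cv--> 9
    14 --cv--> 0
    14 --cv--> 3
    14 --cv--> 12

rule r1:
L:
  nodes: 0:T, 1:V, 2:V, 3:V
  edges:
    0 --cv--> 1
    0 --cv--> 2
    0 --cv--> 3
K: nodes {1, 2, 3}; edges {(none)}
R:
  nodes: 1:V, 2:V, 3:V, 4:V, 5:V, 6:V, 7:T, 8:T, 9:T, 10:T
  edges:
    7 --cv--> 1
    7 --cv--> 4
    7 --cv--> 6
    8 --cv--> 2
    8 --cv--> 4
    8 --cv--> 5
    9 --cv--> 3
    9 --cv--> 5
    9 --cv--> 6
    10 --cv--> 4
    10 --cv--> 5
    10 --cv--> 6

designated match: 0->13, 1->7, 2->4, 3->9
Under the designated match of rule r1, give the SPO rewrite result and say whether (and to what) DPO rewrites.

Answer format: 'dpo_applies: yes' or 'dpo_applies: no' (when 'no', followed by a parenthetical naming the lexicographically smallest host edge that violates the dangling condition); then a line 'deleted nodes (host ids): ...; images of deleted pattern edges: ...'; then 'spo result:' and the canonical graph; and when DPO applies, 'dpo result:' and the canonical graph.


dpo_applies: yes
deleted nodes (host ids): 13; images of deleted pattern edges: (13,4,cv); (13,7,cv); (13,9,cv)
spo result:
nodes: 0:V, 3:V, 4:V, 7:V, 9:V, 12:V, 14:T, 15:V, 16:V, 17:V, 18:T, 19:T, 20:T, 21:T
edges: (14,0,cv); (14,3,cv); (14,12,cv); (18,7,cv); (18,15,cv); (18,17,cv); (19,4,cv); (19,15,cv); (19,16,cv); (20,9,cv); (20,16,cv); (20,17,cv); (21,15,cv); (21,16,cv); (21,17,cv)
dpo result:
nodes: 0:V, 3:V, 4:V, 7:V, 9:V, 12:V, 14:T, 15:V, 16:V, 17:V, 18:T, 19:T, 20:T, 21:T
edges: (14,0,cv); (14,3,cv); (14,12,cv); (18,7,cv); (18,15,cv); (18,17,cv); (19,4,cv); (19,15,cv); (19,16,cv); (20,9,cv); (20,16,cv); (20,17,cv); (21,15,cv); (21,16,cv); (21,17,cv)


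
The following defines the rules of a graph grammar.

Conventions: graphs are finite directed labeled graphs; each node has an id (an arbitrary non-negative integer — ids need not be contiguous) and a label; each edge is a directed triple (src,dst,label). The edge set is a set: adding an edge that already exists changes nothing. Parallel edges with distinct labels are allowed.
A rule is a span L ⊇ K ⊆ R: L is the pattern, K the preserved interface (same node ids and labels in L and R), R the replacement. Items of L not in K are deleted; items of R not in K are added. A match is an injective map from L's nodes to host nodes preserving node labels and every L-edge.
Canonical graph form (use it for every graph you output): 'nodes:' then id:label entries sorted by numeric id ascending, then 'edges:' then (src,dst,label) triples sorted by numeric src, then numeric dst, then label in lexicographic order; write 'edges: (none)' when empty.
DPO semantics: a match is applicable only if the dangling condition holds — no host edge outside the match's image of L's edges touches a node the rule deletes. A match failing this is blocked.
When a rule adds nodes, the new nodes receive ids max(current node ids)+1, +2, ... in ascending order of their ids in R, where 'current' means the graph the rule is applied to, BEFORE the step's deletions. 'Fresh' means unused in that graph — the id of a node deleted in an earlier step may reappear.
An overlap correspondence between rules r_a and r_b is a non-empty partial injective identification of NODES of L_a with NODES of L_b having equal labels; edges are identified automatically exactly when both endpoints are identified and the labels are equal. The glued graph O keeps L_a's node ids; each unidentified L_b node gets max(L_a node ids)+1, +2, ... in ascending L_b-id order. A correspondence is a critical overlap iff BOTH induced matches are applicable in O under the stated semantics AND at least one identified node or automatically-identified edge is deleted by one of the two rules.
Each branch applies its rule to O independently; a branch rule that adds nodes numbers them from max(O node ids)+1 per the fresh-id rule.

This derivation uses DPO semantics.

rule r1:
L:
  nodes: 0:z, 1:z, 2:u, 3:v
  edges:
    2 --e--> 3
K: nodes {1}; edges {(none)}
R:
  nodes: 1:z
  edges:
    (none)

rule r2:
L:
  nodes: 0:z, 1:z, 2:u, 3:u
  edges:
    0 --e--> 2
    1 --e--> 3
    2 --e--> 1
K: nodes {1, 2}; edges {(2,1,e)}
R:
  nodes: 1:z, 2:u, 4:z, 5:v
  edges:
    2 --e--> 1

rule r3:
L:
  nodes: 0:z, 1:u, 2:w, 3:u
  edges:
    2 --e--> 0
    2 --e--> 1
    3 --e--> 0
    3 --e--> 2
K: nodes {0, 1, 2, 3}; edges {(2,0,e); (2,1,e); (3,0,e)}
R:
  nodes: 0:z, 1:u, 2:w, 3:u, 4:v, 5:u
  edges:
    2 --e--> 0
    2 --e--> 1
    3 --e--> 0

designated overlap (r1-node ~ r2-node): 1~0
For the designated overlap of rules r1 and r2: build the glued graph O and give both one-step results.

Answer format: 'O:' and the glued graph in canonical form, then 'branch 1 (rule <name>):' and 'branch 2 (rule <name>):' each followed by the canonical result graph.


O:
nodes: 0:z, 1:z, 2:u, 3:v, 4:z, 5:u, 6:u
edges: (1,5,e); (2,3,e); (4,6,e); (5,4,e)
branch 1 (rule r1):
nodes: 1:z, 4:z, 5:u, 6:u
edges: (1,5,e); (4,6,e); (5,4,e)
branch 2 (rule r2):
nodes: 0:z, 2:u, 3:v, 4:z, 5:u, 7:z, 8:v
edges: (2,3,e); (5,4,e)


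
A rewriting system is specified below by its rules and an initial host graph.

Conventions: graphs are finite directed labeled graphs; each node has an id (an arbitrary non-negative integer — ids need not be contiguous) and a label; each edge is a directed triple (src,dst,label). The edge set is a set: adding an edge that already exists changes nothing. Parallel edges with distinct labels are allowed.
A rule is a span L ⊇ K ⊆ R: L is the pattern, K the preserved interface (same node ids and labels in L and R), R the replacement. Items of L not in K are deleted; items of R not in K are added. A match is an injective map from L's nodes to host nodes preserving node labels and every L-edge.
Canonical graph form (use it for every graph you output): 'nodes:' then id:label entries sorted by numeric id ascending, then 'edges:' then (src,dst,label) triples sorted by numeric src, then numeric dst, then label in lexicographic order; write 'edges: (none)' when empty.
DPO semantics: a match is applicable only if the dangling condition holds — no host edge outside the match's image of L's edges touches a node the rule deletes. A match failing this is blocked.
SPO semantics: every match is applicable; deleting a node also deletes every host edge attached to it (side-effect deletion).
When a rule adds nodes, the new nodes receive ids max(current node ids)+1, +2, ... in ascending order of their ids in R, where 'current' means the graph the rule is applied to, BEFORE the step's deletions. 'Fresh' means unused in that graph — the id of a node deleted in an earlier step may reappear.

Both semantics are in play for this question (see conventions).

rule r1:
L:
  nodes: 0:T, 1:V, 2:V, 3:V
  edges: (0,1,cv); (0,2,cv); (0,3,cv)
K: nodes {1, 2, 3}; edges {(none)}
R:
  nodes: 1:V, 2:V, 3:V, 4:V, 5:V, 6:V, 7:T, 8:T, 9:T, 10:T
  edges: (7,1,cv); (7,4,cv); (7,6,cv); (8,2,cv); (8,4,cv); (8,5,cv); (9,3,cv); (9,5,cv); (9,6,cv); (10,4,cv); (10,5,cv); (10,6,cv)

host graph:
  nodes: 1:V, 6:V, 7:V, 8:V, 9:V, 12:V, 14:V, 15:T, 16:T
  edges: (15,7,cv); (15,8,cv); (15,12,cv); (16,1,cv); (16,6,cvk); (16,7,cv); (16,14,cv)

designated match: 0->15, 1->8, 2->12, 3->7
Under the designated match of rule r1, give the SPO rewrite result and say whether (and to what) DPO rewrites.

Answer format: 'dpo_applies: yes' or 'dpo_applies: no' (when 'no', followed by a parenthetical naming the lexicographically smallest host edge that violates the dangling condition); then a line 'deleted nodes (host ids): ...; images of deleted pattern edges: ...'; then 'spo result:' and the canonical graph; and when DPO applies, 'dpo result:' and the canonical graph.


dpo_applies: yes
deleted nodes (host ids): 15; images of deleted pattern edges: (15,7,cv); (15,8,cv); (15,12,cv)
spo result:
nodes: 1:V, 6:V, 7:V, 8:V, 9:V, 12:V, 14:V, 16:T, 17:V, 18:V, 19:V, 20:T, 21:T, 22:T, 23:T
edges: (16,1,cv); (16,6,cvk); (16,7,cv); (16,14,cv); (20,8,cv); (20,17,cv); (20,19,cv); (21,12,cv); (21,17,cv); (21,18,cv); (22,7,cv); (22,18,cv); (22,19,cv); (23,17,cv); (23,18,cv); (23,19,cv)
dpo result:
nodes: 1:V, 6:V, 7:V, 8:V, 9:V, 12:V, 14:V, 16:T, 17:V, 18:V, 19:V, 20:T, 21:T, 22:T, 23:T
edges: (16,1,cv); (16,6,cvk); (16,7,cv); (16,14,cv); (20,8,cv); (20,17,cv); (20,19,cv); (21,12,cv); (21,17,cv); (21,18,cv); (22,7,cv); (22,18,cv); (22,19,cv); (23,17,cv); (23,18,cv); (23,19,cv)


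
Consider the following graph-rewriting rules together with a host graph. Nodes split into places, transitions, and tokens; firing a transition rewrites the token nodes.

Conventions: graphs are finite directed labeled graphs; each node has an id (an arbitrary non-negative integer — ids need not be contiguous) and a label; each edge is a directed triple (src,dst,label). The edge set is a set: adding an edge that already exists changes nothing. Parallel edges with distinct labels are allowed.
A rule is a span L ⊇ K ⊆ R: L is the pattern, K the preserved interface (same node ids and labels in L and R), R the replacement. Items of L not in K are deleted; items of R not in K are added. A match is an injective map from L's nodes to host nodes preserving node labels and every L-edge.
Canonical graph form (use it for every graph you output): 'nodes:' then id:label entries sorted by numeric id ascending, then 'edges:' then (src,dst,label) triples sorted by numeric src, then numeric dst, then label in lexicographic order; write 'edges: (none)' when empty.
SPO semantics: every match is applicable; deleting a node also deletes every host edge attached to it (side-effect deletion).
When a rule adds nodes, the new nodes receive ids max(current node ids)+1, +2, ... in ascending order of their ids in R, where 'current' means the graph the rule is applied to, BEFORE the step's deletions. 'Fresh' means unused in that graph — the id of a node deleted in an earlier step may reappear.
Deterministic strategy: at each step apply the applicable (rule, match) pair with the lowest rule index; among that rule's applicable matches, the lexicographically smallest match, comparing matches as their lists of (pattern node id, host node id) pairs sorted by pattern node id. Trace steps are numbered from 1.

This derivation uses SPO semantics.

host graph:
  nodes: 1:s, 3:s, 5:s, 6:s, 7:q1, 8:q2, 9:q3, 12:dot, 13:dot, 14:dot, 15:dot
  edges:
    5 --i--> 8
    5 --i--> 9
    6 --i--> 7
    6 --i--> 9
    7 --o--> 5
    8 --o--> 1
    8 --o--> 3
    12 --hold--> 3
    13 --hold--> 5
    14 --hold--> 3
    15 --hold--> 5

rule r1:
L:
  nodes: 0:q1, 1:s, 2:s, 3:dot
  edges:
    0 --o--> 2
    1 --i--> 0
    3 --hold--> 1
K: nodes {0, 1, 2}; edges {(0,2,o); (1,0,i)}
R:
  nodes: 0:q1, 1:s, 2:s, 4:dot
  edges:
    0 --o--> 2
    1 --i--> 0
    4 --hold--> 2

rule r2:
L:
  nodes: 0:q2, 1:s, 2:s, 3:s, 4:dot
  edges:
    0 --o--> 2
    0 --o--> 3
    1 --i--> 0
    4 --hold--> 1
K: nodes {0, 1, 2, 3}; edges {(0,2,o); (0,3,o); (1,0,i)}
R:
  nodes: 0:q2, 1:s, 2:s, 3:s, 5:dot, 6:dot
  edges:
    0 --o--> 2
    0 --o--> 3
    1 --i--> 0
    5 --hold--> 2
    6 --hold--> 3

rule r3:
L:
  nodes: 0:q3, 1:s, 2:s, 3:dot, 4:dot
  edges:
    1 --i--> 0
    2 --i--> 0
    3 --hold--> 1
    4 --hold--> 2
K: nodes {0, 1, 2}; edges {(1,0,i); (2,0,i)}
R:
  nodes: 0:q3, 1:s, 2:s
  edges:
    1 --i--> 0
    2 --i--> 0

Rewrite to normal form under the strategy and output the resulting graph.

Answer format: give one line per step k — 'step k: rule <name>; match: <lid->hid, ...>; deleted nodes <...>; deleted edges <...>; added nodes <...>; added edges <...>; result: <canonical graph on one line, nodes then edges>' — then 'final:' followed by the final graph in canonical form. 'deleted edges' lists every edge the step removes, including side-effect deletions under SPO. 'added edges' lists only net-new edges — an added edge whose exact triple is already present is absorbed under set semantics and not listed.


step 1: rule r2; match: 0->8, 1->5, 2->1, 3->3, 4->13; deleted nodes 13; deleted edges (13,5,hold); added nodes 16, 17; added edges (16,1,hold); (17,3,hold); result: nodes: 1:s, 3:s, 5:s, 6:s, 7:q1, 8:q2, 9:q3, 12:dot, 14:dot, 15:dot, 16:dot, 17:dot edges: (5,8,i); (5,9,i); (6,7,i); (6,9,i); (7,5,o); (8,1,o); (8,3,o); (12,3,hold); (14,3,hold); (15,5,hold); (16,1,hold); (17,3,hold)
step 2: rule r2; match: 0->8, 1->5, 2->1, 3->3, 4->15; deleted nodes 15; deleted edges (15,5,hold); added nodes 18, 19; added edges (18,1,hold); (19,3,hold); result: nodes: 1:s, 3:s, 5:s, 6:s, 7:q1, 8:q2, 9:q3, 12:dot, 14:dot, 16:dot, 17:dot, 18:dot, 19:dot edges: (5,8,i); (5,9,i); (6,7,i); (6,9,i); (7,5,o); (8,1,o); (8,3,o); (12,3,hold); (14,3,hold); (16,1,hold); (17,3,hold); (18,1,hold); (19,3,hold)
final:
nodes: 1:s, 3:s, 5:s, 6:s, 7:q1, 8:q2, 9:q3, 12:dot, 14:dot, 16:dot, 17:dot, 18:dot, 19:dot
edges: (5,8,i); (5,9,i); (6,7,i); (6,9,i); (7,5,o); (8,1,o); (8,3,o); (12,3,hold); (14,3,hold); (16,1,hold); (17,3,hold); (18,1,hold); (19,3,hold)
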